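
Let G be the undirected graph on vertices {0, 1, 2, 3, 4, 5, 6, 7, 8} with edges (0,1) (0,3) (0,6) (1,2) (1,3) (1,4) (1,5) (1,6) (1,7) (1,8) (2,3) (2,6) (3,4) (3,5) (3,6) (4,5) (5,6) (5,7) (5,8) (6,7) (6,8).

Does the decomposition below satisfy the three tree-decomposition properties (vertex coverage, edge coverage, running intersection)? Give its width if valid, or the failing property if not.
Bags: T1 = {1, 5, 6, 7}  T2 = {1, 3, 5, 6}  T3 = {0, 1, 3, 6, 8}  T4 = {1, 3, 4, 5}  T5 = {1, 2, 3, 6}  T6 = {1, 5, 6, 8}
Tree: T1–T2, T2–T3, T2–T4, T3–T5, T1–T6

No — bags containing vertex 8 are not connected in the tree.

A tree decomposition must satisfy three properties: every vertex lies in some bag; for every edge, both endpoints lie together in some bag; and for every vertex, the bags containing it form a connected subtree. Here bags containing vertex 8 are not connected in the tree, so the decomposition is invalid.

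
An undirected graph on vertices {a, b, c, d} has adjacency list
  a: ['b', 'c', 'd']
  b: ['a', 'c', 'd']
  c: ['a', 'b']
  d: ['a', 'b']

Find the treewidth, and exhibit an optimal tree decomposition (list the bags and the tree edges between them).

Each bag holds 3 vertices, so the decomposition has width 2, which upper-bounds the treewidth. On the other hand G contains the 3-clique {a, b, d}. A clique must lie in a single bag of any decomposition, so no decomposition can have width below 2. Therefore the treewidth is 2.

Treewidth 2.
Bags: B1 = {a, b, d}  B2 = {a, b, c}
Tree: B1–B2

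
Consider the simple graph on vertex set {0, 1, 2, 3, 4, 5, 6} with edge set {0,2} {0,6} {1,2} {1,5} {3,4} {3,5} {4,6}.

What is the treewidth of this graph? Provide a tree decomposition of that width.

The largest bag has 3 vertices, giving width 2; this decomposition certifies tw(G) ≤ 2. For the lower bound, G contains the cycle 3–4–6–0–2–1–5–3, so G is not a forest; only forests have treewidth ≤ 1, hence tw(G) ≥ 2. Therefore the treewidth is 2.

Treewidth 2.
One such decomposition:
Bags: B1 = {3, 4, 6}  B2 = {0, 3, 6}  B3 = {0, 2, 3}  B4 = {1, 2, 3}  B5 = {1, 3, 5}
Tree: B1–B2, B2–B3, B3–B4, B4–B5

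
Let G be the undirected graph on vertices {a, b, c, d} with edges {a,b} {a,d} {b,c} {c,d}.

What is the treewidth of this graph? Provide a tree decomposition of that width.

Treewidth 2.
Bags: B1 = {b, c, d}  B2 = {a, b, d}
Tree: B1–B2

Every bag has size at most 3, so the width is 3 − 1 = 2 and tw(G) ≤ 2. The edges b–c–d–a–b form a cycle, so G is not a tree and its treewidth is at least 2. The upper and lower bounds meet at 2, so that is the treewidth.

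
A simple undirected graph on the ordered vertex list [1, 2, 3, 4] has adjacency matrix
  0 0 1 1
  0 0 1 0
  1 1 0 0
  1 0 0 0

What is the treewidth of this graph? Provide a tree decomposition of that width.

Treewidth 1.
One optimal decomposition is:
Bags: B1 = {1, 4}  B2 = {1, 3}  B3 = {2, 3}
Tree: B1–B2, B2–B3

The largest bag has 2 vertices, giving width 1; this decomposition certifies tw(G) ≤ 1. Any graph with an edge has treewidth ≥ 1, and G has the edge 4–1. Hence tw(G) = 1 exactly.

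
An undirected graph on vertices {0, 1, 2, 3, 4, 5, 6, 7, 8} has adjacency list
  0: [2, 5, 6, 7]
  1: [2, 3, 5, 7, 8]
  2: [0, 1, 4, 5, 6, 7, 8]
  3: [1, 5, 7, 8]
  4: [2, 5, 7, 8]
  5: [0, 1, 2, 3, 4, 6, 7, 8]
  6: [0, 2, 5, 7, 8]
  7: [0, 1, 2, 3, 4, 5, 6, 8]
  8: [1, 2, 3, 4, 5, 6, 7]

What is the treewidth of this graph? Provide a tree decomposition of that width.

Every bag has size at most 5, so the width is 5 − 1 = 4 and tw(G) ≤ 4. On the other hand G contains the 5-clique {0, 2, 5, 6, 7}. A clique must lie in a single bag of any decomposition, so no decomposition can have width below 4. The upper and lower bounds meet at 4, so that is the treewidth.

Treewidth 4.
One such decomposition:
Bags: B1 = {1, 2, 5, 7, 8}  B2 = {2, 4, 5, 7, 8}  B3 = {2, 5, 6, 7, 8}  B4 = {0, 2, 5, 6, 7}  B5 = {1, 3, 5, 7, 8}
Tree: B1–B2, B2–B3, B3–B4, B1–B5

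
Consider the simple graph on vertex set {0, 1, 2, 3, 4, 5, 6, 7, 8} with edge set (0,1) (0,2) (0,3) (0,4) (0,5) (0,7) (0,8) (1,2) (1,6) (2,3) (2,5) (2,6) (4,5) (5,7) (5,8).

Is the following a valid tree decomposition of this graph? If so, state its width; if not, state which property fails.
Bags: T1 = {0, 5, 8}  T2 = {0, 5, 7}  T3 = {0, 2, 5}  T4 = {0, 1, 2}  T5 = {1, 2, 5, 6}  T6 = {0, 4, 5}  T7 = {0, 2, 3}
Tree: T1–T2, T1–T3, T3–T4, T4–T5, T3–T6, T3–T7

A tree decomposition must satisfy three properties: every vertex lies in some bag; for every edge, both endpoints lie together in some bag; and for every vertex, the bags containing it form a connected subtree. Here bags containing vertex 5 are not connected in the tree, so the decomposition is invalid.

No — bags containing vertex 5 are not connected in the tree.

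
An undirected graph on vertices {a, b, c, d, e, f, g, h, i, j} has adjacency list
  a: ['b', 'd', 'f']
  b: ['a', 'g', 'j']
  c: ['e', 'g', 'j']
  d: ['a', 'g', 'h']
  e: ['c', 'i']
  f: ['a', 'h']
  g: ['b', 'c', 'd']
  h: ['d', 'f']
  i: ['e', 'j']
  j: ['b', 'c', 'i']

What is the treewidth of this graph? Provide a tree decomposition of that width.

Treewidth 2.
Bags: B1 = {a, f, h}  B2 = {a, d, h}  B3 = {a, b, d}  B4 = {b, d, g}  B5 = {b, g, j}  B6 = {c, g, j}  B7 = {c, i, j}  B8 = {c, e, i}
Tree: B1–B2, B2–B3, B3–B4, B4–B5, B5–B6, B6–B7, B7–B8

Every bag has size at most 3, so the width is 3 − 1 = 2 and tw(G) ≤ 2. Since f–h–d–a–f is a cycle in G, G is not acyclic. Forests are exactly the graphs of treewidth ≤ 1, so tw(G) ≥ 2. Therefore the treewidth is 2.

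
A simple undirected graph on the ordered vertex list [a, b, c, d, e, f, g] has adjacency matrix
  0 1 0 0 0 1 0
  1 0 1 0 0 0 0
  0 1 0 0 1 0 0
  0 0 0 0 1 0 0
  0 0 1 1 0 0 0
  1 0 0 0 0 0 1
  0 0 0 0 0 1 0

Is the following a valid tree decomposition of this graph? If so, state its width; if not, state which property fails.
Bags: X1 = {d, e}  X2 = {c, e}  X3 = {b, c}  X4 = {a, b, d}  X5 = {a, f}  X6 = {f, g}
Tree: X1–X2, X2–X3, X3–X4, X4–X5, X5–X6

No — bags containing vertex d are not connected in the tree.

A tree decomposition must satisfy three properties: every vertex lies in some bag; for every edge, both endpoints lie together in some bag; and for every vertex, the bags containing it form a connected subtree. Here bags containing vertex d are not connected in the tree, so the decomposition is invalid.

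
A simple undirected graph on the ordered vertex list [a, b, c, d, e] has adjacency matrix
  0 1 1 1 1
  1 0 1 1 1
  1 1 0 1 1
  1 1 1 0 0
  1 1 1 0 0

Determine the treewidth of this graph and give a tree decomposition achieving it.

Treewidth 3.
One such decomposition:
Bags: B1 = {a, b, c, e}  B2 = {a, b, c, d}
Tree: B1–B2

The largest bag has 4 vertices, giving width 3; this decomposition certifies tw(G) ≤ 3. Conversely, {a, b, c, d} is a clique of size 4, and the vertices of any clique must share a bag in every tree decomposition; so some bag has ≥ 4 vertices and tw(G) ≥ 3. The upper and lower bounds meet at 3, so that is the treewidth.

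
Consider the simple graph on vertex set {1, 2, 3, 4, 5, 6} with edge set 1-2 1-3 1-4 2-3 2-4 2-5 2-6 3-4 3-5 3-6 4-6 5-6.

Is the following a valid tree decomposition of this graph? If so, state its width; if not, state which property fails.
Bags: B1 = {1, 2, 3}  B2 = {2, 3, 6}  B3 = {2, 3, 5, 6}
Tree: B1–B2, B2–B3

A tree decomposition must satisfy three properties: every vertex lies in some bag; for every edge, both endpoints lie together in some bag; and for every vertex, the bags containing it form a connected subtree. Here vertex 4 appears in no bag, so the decomposition is invalid.

No — vertex 4 appears in no bag.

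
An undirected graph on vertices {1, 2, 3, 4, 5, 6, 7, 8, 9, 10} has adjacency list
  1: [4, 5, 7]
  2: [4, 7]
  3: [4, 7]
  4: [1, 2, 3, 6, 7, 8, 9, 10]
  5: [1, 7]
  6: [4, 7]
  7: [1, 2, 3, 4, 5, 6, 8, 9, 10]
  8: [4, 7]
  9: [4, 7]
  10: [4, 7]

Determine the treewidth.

A width-2 tree decomposition is:
Bags: B1 = {3, 4, 7}  B2 = {1, 4, 7}  B3 = {4, 7, 9}  B4 = {4, 6, 7}  B5 = {2, 4, 7}  B6 = {1, 5, 7}  B7 = {4, 7, 10}  B8 = {4, 7, 8}
Tree: B1–B2, B1–B3, B1–B4, B4–B5, B2–B6, B3–B7, B4–B8
Each bag holds 3 vertices, so the decomposition has width 2, which upper-bounds the treewidth. For the lower bound, the 3 vertices {1, 4, 7} are pairwise adjacent, and any tree decomposition puts a clique entirely inside one bag — forcing width ≥ 2. The upper and lower bounds meet at 2, so that is the treewidth.

2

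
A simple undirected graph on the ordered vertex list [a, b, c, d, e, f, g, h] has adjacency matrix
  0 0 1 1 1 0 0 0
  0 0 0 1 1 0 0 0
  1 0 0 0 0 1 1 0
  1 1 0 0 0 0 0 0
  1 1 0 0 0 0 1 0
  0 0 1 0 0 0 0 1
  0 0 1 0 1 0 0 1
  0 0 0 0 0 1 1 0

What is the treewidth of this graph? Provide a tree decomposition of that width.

Treewidth 2.
One such decomposition:
Bags: B1 = {f, g, h}  B2 = {c, f, g}  B3 = {c, e, g}  B4 = {a, c, e}  B5 = {a, b, e}  B6 = {a, b, d}
Tree: B1–B2, B2–B3, B3–B4, B4–B5, B5–B6

Every bag has size at most 3, so the width is 3 − 1 = 2 and tw(G) ≤ 2. The edges h–f–c–g–h form a cycle, so G is not a tree and its treewidth is at least 2. Combining the bounds, tw(G) = 2.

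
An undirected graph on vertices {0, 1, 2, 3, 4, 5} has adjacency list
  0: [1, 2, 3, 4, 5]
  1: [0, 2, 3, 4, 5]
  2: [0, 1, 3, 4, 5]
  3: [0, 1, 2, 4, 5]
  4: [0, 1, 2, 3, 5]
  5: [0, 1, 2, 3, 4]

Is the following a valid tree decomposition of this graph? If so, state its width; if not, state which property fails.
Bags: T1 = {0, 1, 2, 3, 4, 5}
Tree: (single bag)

Yes; width 5.

Checking the three conditions: (i) the bags cover all of {0, 1, 2, 3, 4, 5}; (ii) for each edge, some bag contains both endpoints; (iii) the bags containing any fixed vertex form a subtree. All hold, so the decomposition is valid with width 6 − 1 = 5.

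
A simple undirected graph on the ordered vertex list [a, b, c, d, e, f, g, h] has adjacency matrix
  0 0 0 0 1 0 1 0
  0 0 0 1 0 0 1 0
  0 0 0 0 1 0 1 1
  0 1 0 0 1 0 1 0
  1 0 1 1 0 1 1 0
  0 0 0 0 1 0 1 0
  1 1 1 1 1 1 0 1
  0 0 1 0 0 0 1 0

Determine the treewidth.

2

A width-2 tree decomposition is:
Bags: B1 = {c, e, g}  B2 = {c, g, h}  B3 = {d, e, g}  B4 = {b, d, g}  B5 = {e, f, g}  B6 = {a, e, g}
Tree: B1–B2, B1–B3, B3–B4, B3–B5, B3–B6
Every bag has size at most 3, so the width is 3 − 1 = 2 and tw(G) ≤ 2. On the other hand G contains the 3-clique {d, e, g}. A clique must lie in a single bag of any decomposition, so no decomposition can have width below 2. Therefore the treewidth is 2.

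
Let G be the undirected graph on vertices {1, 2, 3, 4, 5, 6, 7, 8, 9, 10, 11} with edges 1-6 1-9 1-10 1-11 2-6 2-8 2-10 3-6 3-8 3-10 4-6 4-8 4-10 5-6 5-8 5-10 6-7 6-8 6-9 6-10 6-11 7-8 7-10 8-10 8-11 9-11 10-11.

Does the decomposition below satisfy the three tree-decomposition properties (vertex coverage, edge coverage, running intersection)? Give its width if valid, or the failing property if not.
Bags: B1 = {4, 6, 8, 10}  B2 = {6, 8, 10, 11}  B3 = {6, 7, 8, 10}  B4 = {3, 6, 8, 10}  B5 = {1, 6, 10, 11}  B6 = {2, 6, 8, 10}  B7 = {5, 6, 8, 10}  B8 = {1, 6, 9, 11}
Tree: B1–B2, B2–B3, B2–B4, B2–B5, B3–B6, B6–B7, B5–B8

Checking the three conditions: (i) the bags cover all of {1, 2, 3, 4, 5, 6, 7, 8, 9, 10, 11}; (ii) for each edge, some bag contains both endpoints; (iii) the bags containing any fixed vertex form a subtree. All hold, so the decomposition is valid with width 4 − 1 = 3.

Yes; width 3.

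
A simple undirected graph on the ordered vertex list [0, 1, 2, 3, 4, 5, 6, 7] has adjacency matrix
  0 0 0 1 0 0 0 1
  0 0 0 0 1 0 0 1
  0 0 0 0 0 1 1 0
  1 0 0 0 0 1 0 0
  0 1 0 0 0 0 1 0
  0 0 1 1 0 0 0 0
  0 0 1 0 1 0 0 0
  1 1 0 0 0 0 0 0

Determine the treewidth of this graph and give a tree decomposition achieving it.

The largest bag has 3 vertices, giving width 2; this decomposition certifies tw(G) ≤ 2. The edges 4–6–2–5–3–0–7–1–4 form a cycle, so G is not a tree and its treewidth is at least 2. The upper and lower bounds meet at 2, so that is the treewidth.

Treewidth 2.
One optimal decomposition is:
Bags: B1 = {2, 4, 6}  B2 = {2, 4, 5}  B3 = {3, 4, 5}  B4 = {0, 3, 4}  B5 = {0, 4, 7}  B6 = {1, 4, 7}
Tree: B1–B2, B2–B3, B3–B4, B4–B5, B5–B6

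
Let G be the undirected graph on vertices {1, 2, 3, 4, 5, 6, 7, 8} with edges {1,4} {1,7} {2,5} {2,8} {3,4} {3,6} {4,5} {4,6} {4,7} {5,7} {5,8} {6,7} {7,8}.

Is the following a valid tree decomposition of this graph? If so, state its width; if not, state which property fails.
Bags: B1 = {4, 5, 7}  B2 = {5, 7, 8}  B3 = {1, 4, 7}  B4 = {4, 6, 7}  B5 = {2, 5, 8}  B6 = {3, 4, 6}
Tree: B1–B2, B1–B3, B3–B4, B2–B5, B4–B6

Yes; width 2.

Every vertex of G appears in some bag (union = {1, 2, 3, 4, 5, 6, 7, 8}); every edge is covered by a bag; and for each vertex v the set of bags containing v is connected in the bag tree. The decomposition is therefore valid. The largest bag has 3 vertices, so the width is 2.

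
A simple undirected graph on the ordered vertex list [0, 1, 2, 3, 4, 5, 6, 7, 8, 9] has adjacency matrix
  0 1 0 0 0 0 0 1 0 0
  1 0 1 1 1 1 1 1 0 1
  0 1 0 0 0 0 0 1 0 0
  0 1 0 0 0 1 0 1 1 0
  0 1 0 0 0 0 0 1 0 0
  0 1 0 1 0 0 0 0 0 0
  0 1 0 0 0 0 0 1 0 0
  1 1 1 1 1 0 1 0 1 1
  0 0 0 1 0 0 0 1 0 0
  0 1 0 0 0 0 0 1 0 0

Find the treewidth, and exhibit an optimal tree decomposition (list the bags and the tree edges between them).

Every bag has size at most 3, so the width is 3 − 1 = 2 and tw(G) ≤ 2. Conversely, {3, 7, 8} is a clique of size 3, and the vertices of any clique must share a bag in every tree decomposition; so some bag has ≥ 3 vertices and tw(G) ≥ 2. Hence tw(G) = 2 exactly.

Treewidth 2.
One such decomposition:
Bags: B1 = {1, 2, 7}  B2 = {1, 4, 7}  B3 = {1, 3, 7}  B4 = {1, 3, 5}  B5 = {3, 7, 8}  B6 = {1, 6, 7}  B7 = {1, 7, 9}  B8 = {0, 1, 7}
Tree: B1–B2, B2–B3, B3–B4, B3–B5, B3–B6, B3–B7, B7–B8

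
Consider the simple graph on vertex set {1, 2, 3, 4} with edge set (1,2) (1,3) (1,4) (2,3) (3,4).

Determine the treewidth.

A width-2 tree decomposition is:
Bags: B1 = {1, 2, 3}  B2 = {1, 3, 4}
Tree: B1–B2
Every bag has size at most 3, so the width is 3 − 1 = 2 and tw(G) ≤ 2. Conversely, {1, 2, 3} is a clique of size 3, and the vertices of any clique must share a bag in every tree decomposition; so some bag has ≥ 3 vertices and tw(G) ≥ 2. Combining the bounds, tw(G) = 2.

2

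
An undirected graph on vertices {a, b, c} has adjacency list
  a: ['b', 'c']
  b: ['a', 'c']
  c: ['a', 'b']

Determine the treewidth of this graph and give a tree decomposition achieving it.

Treewidth 2.
Bags: B1 = {a, b, c}
Tree: (single bag)

With just one bag of size 3, the width is 3 − 1 = 2, so tw(G) ≤ 2. Conversely, {a, b, c} is a clique of size 3, and the vertices of any clique must share a bag in every tree decomposition; so some bag has ≥ 3 vertices and tw(G) ≥ 2. The upper and lower bounds meet at 2, so that is the treewidth.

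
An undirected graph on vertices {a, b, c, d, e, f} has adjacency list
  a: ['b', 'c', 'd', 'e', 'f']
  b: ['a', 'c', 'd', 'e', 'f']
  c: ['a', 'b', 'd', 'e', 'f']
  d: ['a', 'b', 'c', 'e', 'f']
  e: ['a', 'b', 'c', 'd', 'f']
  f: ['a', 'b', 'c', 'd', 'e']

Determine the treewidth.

5

A width-5 tree decomposition is:
Bags: B1 = {a, b, c, d, e, f}
Tree: (single bag)
With just one bag of size 6, the width is 6 − 1 = 5, so tw(G) ≤ 5. On the other hand G contains the 6-clique {a, b, c, d, e, f}. A clique must lie in a single bag of any decomposition, so no decomposition can have width below 5. The upper and lower bounds meet at 5, so that is the treewidth.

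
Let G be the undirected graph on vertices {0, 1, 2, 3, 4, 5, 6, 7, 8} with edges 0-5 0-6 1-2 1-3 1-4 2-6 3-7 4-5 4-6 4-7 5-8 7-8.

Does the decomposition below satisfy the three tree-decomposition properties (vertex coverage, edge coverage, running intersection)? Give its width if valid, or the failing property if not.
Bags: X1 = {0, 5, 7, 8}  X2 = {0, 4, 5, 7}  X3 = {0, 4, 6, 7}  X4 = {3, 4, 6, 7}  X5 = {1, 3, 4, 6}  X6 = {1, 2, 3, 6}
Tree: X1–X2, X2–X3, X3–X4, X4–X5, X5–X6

Vertex coverage: the bags together contain {0, 1, 2, 3, 4, 5, 6, 7, 8}, the full vertex set. Edge coverage: each edge of G has both endpoints in at least one bag. Running intersection: for every vertex, the bags containing it form a connected subtree. All three properties hold, so this is a valid tree decomposition of width max|bag| − 1 = 3, and hence tw(G) ≤ 3.

Yes; width 3.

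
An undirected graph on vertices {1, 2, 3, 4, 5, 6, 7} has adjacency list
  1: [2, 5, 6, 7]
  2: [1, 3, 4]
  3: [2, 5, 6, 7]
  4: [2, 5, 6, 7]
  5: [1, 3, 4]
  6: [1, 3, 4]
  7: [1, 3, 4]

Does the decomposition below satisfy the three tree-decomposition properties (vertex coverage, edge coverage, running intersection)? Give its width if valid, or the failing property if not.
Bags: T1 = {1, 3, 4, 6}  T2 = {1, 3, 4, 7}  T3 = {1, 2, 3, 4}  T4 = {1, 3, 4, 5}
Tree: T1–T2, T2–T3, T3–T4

Vertex coverage: the bags together contain {1, 2, 3, 4, 5, 6, 7}, the full vertex set. Edge coverage: each edge of G has both endpoints in at least one bag. Running intersection: for every vertex, the bags containing it form a connected subtree. All three properties hold, so this is a valid tree decomposition of width max|bag| − 1 = 3, and hence tw(G) ≤ 3.

Yes; width 3.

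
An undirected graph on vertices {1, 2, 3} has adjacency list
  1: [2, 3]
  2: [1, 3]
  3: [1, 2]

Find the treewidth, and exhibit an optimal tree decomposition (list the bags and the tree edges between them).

With just one bag of size 3, the width is 3 − 1 = 2, so tw(G) ≤ 2. On the other hand G contains the 3-clique {1, 2, 3}. A clique must lie in a single bag of any decomposition, so no decomposition can have width below 2. Hence tw(G) = 2 exactly.

Treewidth 2.
One optimal decomposition is:
Bags: B1 = {1, 2, 3}
Tree: (single bag)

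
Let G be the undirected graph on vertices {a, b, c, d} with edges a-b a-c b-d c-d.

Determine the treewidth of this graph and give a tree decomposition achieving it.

Each bag holds 3 vertices, so the decomposition has width 2, which upper-bounds the treewidth. The edges a–b–d–c–a form a cycle, so G is not a tree and its treewidth is at least 2. The upper and lower bounds meet at 2, so that is the treewidth.

Treewidth 2.
One optimal decomposition is:
Bags: B1 = {a, b, d}  B2 = {a, c, d}
Tree: B1–B2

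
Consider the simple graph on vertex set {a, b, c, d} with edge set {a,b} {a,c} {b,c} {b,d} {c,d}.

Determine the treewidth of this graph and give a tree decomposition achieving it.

Each bag holds 3 vertices, so the decomposition has width 2, which upper-bounds the treewidth. On the other hand G contains the 3-clique {b, c, d}. A clique must lie in a single bag of any decomposition, so no decomposition can have width below 2. Therefore the treewidth is 2.

Treewidth 2.
One such decomposition:
Bags: B1 = {b, c, d}  B2 = {a, b, c}
Tree: B1–B2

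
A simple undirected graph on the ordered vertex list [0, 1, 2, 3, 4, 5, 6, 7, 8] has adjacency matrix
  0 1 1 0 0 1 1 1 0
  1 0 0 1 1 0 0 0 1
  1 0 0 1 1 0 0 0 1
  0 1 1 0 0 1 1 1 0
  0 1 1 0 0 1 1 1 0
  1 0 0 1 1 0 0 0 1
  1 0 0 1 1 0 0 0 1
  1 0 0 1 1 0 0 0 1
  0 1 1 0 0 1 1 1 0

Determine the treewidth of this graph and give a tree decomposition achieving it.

Treewidth 4.
One such decomposition:
Bags: B1 = {0, 3, 4, 6, 8}  B2 = {0, 3, 4, 7, 8}  B3 = {0, 3, 4, 5, 8}  B4 = {0, 2, 3, 4, 8}  B5 = {0, 1, 3, 4, 8}
Tree: B1–B2, B2–B3, B3–B4, B4–B5

The largest bag has 5 vertices, giving width 4; this decomposition certifies tw(G) ≤ 4. For the lower bound: the 5 vertex sets {0,6}, {4,7}, {5,8}, {3}, {2} are disjoint, each induces a connected subgraph, and every pair is joined by at least one edge of G. Contracting each set to a single vertex therefore yields K_{5} as a minor, and since treewidth is minor-monotone, tw(G) ≥ tw(K_{5}) = 4. Combining the bounds, tw(G) = 4.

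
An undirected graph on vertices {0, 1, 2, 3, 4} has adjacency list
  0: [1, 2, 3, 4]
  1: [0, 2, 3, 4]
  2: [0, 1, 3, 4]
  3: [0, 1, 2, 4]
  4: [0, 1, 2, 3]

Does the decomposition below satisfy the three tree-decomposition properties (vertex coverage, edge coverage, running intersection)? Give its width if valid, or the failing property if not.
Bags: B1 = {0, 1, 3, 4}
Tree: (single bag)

No — vertex 2 appears in no bag.

A tree decomposition must satisfy three properties: every vertex lies in some bag; for every edge, both endpoints lie together in some bag; and for every vertex, the bags containing it form a connected subtree. Here vertex 2 appears in no bag, so the decomposition is invalid.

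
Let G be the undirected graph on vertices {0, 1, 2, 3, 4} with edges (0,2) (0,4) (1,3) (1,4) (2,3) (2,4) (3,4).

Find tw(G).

2

A width-2 tree decomposition is:
Bags: B1 = {1, 3, 4}  B2 = {2, 3, 4}  B3 = {0, 2, 4}
Tree: B1–B2, B2–B3
Every bag has size at most 3, so the width is 3 − 1 = 2 and tw(G) ≤ 2. On the other hand G contains the 3-clique {1, 3, 4}. A clique must lie in a single bag of any decomposition, so no decomposition can have width below 2. Therefore the treewidth is 2.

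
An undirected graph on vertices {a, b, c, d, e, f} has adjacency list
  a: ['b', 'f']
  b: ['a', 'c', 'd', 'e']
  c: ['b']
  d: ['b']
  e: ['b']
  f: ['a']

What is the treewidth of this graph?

1

A width-1 tree decomposition is:
Bags: B1 = {a, b}  B2 = {b, e}  B3 = {b, d}  B4 = {b, c}  B5 = {a, f}
Tree: B1–B2, B2–B3, B1–B4, B1–B5
Each bag holds 2 vertices, so the decomposition has width 1, which upper-bounds the treewidth. Any graph with an edge has treewidth ≥ 1, and G has the edge a–b. Combining the bounds, tw(G) = 1.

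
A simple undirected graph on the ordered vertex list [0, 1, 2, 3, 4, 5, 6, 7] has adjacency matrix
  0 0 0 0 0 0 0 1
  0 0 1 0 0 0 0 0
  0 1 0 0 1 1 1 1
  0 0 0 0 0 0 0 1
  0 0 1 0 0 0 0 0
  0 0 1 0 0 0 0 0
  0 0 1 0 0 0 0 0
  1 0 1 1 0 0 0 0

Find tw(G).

A width-1 tree decomposition is:
Bags: B1 = {2, 7}  B2 = {2, 4}  B3 = {2, 6}  B4 = {2, 5}  B5 = {1, 2}  B6 = {0, 7}  B7 = {3, 7}
Tree: B1–B2, B2–B3, B1–B4, B3–B5, B1–B6, B1–B7
The largest bag has 2 vertices, giving width 1; this decomposition certifies tw(G) ≤ 1. Any graph with an edge has treewidth ≥ 1, and G has the edge 7–2. Hence tw(G) = 1 exactly.

1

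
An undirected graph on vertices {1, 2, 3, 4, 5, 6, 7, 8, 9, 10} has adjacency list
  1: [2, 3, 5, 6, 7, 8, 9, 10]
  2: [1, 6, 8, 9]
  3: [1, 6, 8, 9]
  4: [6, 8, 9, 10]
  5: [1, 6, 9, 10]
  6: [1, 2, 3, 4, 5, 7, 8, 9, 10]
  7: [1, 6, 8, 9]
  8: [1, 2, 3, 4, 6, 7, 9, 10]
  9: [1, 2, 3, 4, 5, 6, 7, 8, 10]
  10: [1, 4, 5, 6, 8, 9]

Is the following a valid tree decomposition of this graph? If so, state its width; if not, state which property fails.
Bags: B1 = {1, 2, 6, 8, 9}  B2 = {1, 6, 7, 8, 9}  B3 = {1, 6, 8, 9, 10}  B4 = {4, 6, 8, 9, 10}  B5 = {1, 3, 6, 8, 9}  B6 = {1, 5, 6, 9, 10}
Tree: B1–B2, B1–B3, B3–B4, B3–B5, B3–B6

Yes; width 4.

Vertex coverage: the bags together contain {1, 2, 3, 4, 5, 6, 7, 8, 9, 10}, the full vertex set. Edge coverage: each edge of G has both endpoints in at least one bag. Running intersection: for every vertex, the bags containing it form a connected subtree. All three properties hold, so this is a valid tree decomposition of width max|bag| − 1 = 4, and hence tw(G) ≤ 4.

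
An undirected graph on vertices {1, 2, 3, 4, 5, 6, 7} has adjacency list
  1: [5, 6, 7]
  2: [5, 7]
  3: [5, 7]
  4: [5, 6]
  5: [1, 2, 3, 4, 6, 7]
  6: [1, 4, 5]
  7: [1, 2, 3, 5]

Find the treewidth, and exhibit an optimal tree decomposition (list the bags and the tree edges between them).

Treewidth 2.
One optimal decomposition is:
Bags: B1 = {1, 5, 7}  B2 = {1, 5, 6}  B3 = {2, 5, 7}  B4 = {3, 5, 7}  B5 = {4, 5, 6}
Tree: B1–B2, B1–B3, B3–B4, B2–B5

The largest bag has 3 vertices, giving width 2; this decomposition certifies tw(G) ≤ 2. For the lower bound, the 3 vertices {4, 5, 6} are pairwise adjacent, and any tree decomposition puts a clique entirely inside one bag — forcing width ≥ 2. Therefore the treewidth is 2.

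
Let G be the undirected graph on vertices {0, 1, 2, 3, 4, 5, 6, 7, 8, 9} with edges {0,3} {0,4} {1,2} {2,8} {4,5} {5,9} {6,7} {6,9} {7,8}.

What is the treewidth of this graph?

A width-1 tree decomposition is:
Bags: B1 = {1, 2}  B2 = {2, 8}  B3 = {7, 8}  B4 = {6, 7}  B5 = {6, 9}  B6 = {5, 9}  B7 = {4, 5}  B8 = {0, 4}  B9 = {0, 3}
Tree: B1–B2, B2–B3, B3–B4, B4–B5, B5–B6, B6–B7, B7–B8, B8–B9
The largest bag has 2 vertices, giving width 1; this decomposition certifies tw(G) ≤ 1. Since G has at least one edge (e.g. 1–2), it is not an edgeless graph, so tw(G) ≥ 1. The upper and lower bounds meet at 1, so that is the treewidth.

1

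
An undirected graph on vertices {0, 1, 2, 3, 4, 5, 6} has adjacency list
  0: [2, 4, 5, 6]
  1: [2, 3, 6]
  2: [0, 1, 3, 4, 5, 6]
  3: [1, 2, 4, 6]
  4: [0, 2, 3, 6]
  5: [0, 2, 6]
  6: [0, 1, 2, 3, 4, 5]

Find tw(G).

3

A width-3 tree decomposition is:
Bags: B1 = {0, 2, 4, 6}  B2 = {0, 2, 5, 6}  B3 = {2, 3, 4, 6}  B4 = {1, 2, 3, 6}
Tree: B1–B2, B1–B3, B3–B4
The largest bag has 4 vertices, giving width 3; this decomposition certifies tw(G) ≤ 3. For the lower bound, the 4 vertices {0, 2, 4, 6} are pairwise adjacent, and any tree decomposition puts a clique entirely inside one bag — forcing width ≥ 3. Hence tw(G) = 3 exactly.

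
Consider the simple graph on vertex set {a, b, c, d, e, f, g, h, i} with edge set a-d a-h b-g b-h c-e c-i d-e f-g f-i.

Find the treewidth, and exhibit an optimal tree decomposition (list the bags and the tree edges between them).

Every bag has size at most 3, so the width is 3 − 1 = 2 and tw(G) ≤ 2. The edges i–c–e–d–a–h–b–g–f–i form a cycle, so G is not a tree and its treewidth is at least 2. The upper and lower bounds meet at 2, so that is the treewidth.

Treewidth 2.
One optimal decomposition is:
Bags: B1 = {c, e, i}  B2 = {d, e, i}  B3 = {a, d, i}  B4 = {a, h, i}  B5 = {b, h, i}  B6 = {b, g, i}  B7 = {f, g, i}
Tree: B1–B2, B2–B3, B3–B4, B4–B5, B5–B6, B6–B7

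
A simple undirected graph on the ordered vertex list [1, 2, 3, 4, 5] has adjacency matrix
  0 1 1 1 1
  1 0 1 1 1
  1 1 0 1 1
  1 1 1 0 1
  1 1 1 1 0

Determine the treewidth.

A width-4 tree decomposition is:
Bags: B1 = {1, 2, 3, 4, 5}
Tree: (single bag)
With just one bag of size 5, the width is 5 − 1 = 4, so tw(G) ≤ 4. On the other hand G contains the 5-clique {1, 2, 3, 4, 5}. A clique must lie in a single bag of any decomposition, so no decomposition can have width below 4. Hence tw(G) = 4 exactly.

4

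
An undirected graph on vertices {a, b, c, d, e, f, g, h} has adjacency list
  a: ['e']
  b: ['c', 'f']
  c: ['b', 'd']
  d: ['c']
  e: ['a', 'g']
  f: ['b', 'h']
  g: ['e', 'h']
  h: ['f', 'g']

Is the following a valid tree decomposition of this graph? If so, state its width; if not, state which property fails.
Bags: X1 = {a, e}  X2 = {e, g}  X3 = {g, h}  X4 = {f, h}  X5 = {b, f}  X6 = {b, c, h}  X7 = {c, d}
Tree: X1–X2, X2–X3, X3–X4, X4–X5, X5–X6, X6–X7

No — bags containing vertex h are not connected in the tree.

A tree decomposition must satisfy three properties: every vertex lies in some bag; for every edge, both endpoints lie together in some bag; and for every vertex, the bags containing it form a connected subtree. Here bags containing vertex h are not connected in the tree, so the decomposition is invalid.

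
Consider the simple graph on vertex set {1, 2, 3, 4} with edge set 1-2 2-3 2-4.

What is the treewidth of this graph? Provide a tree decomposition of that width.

The largest bag has 2 vertices, giving width 1; this decomposition certifies tw(G) ≤ 1. Any graph with an edge has treewidth ≥ 1, and G has the edge 2–1. Therefore the treewidth is 1.

Treewidth 1.
One optimal decomposition is:
Bags: B1 = {1, 2}  B2 = {2, 3}  B3 = {2, 4}
Tree: B1–B2, B2–B3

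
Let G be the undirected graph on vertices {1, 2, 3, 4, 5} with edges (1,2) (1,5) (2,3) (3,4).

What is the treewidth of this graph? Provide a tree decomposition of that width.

The largest bag has 2 vertices, giving width 1; this decomposition certifies tw(G) ≤ 1. G has an edge, so its treewidth is at least 1. Therefore the treewidth is 1.

Treewidth 1.
One optimal decomposition is:
Bags: B1 = {1, 5}  B2 = {1, 2}  B3 = {2, 3}  B4 = {3, 4}
Tree: B1–B2, B2–B3, B3–B4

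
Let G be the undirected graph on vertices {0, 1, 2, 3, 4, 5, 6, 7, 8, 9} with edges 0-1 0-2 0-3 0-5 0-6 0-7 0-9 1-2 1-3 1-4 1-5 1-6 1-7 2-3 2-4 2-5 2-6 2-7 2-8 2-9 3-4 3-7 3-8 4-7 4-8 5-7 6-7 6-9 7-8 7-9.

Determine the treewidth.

4

A width-4 tree decomposition is:
Bags: B1 = {0, 1, 2, 5, 7}  B2 = {0, 1, 2, 3, 7}  B3 = {1, 2, 3, 4, 7}  B4 = {0, 1, 2, 6, 7}  B5 = {0, 2, 6, 7, 9}  B6 = {2, 3, 4, 7, 8}
Tree: B1–B2, B2–B3, B2–B4, B4–B5, B3–B6
Each bag holds 5 vertices, so the decomposition has width 4, which upper-bounds the treewidth. Conversely, {0, 1, 2, 3, 7} is a clique of size 5, and the vertices of any clique must share a bag in every tree decomposition; so some bag has ≥ 5 vertices and tw(G) ≥ 4. Therefore the treewidth is 4.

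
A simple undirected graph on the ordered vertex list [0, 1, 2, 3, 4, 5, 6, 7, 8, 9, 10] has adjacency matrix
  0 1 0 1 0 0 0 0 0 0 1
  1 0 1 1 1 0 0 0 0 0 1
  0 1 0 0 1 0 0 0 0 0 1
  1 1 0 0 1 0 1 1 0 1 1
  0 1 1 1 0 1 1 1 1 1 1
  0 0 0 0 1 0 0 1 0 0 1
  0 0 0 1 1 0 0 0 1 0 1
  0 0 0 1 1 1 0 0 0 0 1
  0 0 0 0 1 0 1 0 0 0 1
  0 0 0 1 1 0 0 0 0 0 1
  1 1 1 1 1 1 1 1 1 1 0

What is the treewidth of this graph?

A width-3 tree decomposition is:
Bags: B1 = {1, 3, 4, 10}  B2 = {3, 4, 9, 10}  B3 = {0, 1, 3, 10}  B4 = {1, 2, 4, 10}  B5 = {3, 4, 6, 10}  B6 = {3, 4, 7, 10}  B7 = {4, 5, 7, 10}  B8 = {4, 6, 8, 10}
Tree: B1–B2, B1–B3, B1–B4, B2–B5, B1–B6, B6–B7, B5–B8
Every bag has size at most 4, so the width is 4 − 1 = 3 and tw(G) ≤ 3. On the other hand G contains the 4-clique {0, 1, 3, 10}. A clique must lie in a single bag of any decomposition, so no decomposition can have width below 3. The upper and lower bounds meet at 3, so that is the treewidth.

3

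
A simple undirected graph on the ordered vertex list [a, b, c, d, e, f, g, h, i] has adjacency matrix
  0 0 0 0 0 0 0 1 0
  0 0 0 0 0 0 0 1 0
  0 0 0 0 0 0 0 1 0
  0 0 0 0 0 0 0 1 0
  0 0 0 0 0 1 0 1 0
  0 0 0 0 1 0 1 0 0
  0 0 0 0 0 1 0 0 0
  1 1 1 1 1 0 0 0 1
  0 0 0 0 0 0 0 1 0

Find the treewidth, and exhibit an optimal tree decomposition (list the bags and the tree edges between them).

Treewidth 1.
One optimal decomposition is:
Bags: B1 = {f, g}  B2 = {e, f}  B3 = {e, h}  B4 = {a, h}  B5 = {h, i}  B6 = {c, h}  B7 = {d, h}  B8 = {b, h}
Tree: B1–B2, B2–B3, B3–B4, B4–B5, B3–B6, B5–B7, B7–B8

Every bag has size at most 2, so the width is 2 − 1 = 1 and tw(G) ≤ 1. Any graph with an edge has treewidth ≥ 1, and G has the edge g–f. Hence tw(G) = 1 exactly.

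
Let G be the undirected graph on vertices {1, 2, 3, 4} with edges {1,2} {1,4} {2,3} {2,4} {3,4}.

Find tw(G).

A width-2 tree decomposition is:
Bags: B1 = {1, 2, 4}  B2 = {2, 3, 4}
Tree: B1–B2
Every bag has size at most 3, so the width is 3 − 1 = 2 and tw(G) ≤ 2. For the lower bound, the 3 vertices {1, 2, 4} are pairwise adjacent, and any tree decomposition puts a clique entirely inside one bag — forcing width ≥ 2. Hence tw(G) = 2 exactly.

2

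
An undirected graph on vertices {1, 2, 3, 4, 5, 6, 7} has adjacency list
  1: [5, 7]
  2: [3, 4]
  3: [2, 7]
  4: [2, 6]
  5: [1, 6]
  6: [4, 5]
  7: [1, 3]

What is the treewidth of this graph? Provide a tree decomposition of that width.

Treewidth 2.
Bags: B1 = {2, 4, 6}  B2 = {2, 5, 6}  B3 = {1, 2, 5}  B4 = {1, 2, 7}  B5 = {2, 3, 7}
Tree: B1–B2, B2–B3, B3–B4, B4–B5

The largest bag has 3 vertices, giving width 2; this decomposition certifies tw(G) ≤ 2. For the lower bound, G contains the cycle 2–4–6–5–1–7–3–2, so G is not a forest; only forests have treewidth ≤ 1, hence tw(G) ≥ 2. Hence tw(G) = 2 exactly.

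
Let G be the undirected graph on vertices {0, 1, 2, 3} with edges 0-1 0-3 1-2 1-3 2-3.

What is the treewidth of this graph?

2

A width-2 tree decomposition is:
Bags: B1 = {0, 1, 3}  B2 = {1, 2, 3}
Tree: B1–B2
The largest bag has 3 vertices, giving width 2; this decomposition certifies tw(G) ≤ 2. Conversely, {0, 1, 3} is a clique of size 3, and the vertices of any clique must share a bag in every tree decomposition; so some bag has ≥ 3 vertices and tw(G) ≥ 2. Therefore the treewidth is 2.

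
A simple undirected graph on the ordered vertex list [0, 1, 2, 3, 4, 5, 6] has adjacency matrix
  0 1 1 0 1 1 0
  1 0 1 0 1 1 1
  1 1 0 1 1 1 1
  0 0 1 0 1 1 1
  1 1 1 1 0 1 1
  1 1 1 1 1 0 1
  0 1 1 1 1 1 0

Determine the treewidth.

4

A width-4 tree decomposition is:
Bags: B1 = {2, 3, 4, 5, 6}  B2 = {1, 2, 4, 5, 6}  B3 = {0, 1, 2, 4, 5}
Tree: B1–B2, B2–B3
The largest bag has 5 vertices, giving width 4; this decomposition certifies tw(G) ≤ 4. Conversely, {0, 1, 2, 4, 5} is a clique of size 5, and the vertices of any clique must share a bag in every tree decomposition; so some bag has ≥ 5 vertices and tw(G) ≥ 4. Therefore the treewidth is 4.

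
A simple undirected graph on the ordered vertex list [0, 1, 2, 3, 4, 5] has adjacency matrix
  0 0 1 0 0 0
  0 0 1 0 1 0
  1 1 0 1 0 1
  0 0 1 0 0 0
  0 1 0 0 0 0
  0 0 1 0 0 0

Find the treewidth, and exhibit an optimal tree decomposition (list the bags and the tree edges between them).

Every bag has size at most 2, so the width is 2 − 1 = 1 and tw(G) ≤ 1. Any graph with an edge has treewidth ≥ 1, and G has the edge 1–4. The upper and lower bounds meet at 1, so that is the treewidth.

Treewidth 1.
Bags: B1 = {1, 4}  B2 = {1, 2}  B3 = {2, 5}  B4 = {2, 3}  B5 = {0, 2}
Tree: B1–B2, B2–B3, B3–B4, B4–B5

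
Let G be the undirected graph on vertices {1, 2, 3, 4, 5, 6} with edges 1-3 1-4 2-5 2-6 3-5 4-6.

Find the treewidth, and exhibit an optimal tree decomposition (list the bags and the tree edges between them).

Treewidth 2.
One optimal decomposition is:
Bags: B1 = {1, 3, 5}  B2 = {1, 2, 5}  B3 = {1, 2, 6}  B4 = {1, 4, 6}
Tree: B1–B2, B2–B3, B3–B4

Each bag holds 3 vertices, so the decomposition has width 2, which upper-bounds the treewidth. The edges 1–3–5–2–6–4–1 form a cycle, so G is not a tree and its treewidth is at least 2. Therefore the treewidth is 2.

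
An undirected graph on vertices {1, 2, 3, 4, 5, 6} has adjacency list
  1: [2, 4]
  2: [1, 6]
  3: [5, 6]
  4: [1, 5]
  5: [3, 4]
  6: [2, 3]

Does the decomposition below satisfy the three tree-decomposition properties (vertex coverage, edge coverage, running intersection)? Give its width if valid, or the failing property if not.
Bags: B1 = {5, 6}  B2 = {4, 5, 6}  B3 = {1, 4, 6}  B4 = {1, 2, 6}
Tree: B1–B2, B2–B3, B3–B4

No — vertex 3 appears in no bag.

A tree decomposition must satisfy three properties: every vertex lies in some bag; for every edge, both endpoints lie together in some bag; and for every vertex, the bags containing it form a connected subtree. Here vertex 3 appears in no bag, so the decomposition is invalid.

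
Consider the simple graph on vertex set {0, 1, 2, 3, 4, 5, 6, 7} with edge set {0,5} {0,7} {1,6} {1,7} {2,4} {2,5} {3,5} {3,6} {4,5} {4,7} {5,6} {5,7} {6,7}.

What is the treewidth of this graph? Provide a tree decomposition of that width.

Each bag holds 3 vertices, so the decomposition has width 2, which upper-bounds the treewidth. On the other hand G contains the 3-clique {1, 6, 7}. A clique must lie in a single bag of any decomposition, so no decomposition can have width below 2. Combining the bounds, tw(G) = 2.

Treewidth 2.
One optimal decomposition is:
Bags: B1 = {2, 4, 5}  B2 = {4, 5, 7}  B3 = {5, 6, 7}  B4 = {0, 5, 7}  B5 = {1, 6, 7}  B6 = {3, 5, 6}
Tree: B1–B2, B2–B3, B2–B4, B3–B5, B3–B6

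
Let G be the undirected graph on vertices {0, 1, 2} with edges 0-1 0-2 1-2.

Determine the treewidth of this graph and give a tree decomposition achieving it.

A single bag containing all 3 vertices is trivially a valid decomposition of width 2. On the other hand G contains the 3-clique {0, 1, 2}. A clique must lie in a single bag of any decomposition, so no decomposition can have width below 2. Hence tw(G) = 2 exactly.

Treewidth 2.
One optimal decomposition is:
Bags: B1 = {0, 1, 2}
Tree: (single bag)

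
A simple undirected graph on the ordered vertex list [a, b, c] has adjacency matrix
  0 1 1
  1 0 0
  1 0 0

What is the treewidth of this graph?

1

A width-1 tree decomposition is:
Bags: B1 = {a, b}  B2 = {a, c}
Tree: B1–B2
Every bag has size at most 2, so the width is 2 − 1 = 1 and tw(G) ≤ 1. Any graph with an edge has treewidth ≥ 1, and G has the edge a–b. Hence tw(G) = 1 exactly.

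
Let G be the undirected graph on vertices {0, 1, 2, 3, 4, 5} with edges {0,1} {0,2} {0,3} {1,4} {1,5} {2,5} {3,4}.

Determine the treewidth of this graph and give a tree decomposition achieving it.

Treewidth 2.
One optimal decomposition is:
Bags: B1 = {0, 2, 5}  B2 = {0, 1, 5}  B3 = {0, 1, 3}  B4 = {1, 3, 4}
Tree: B1–B2, B2–B3, B3–B4

The largest bag has 3 vertices, giving width 2; this decomposition certifies tw(G) ≤ 2. Since 2–5–1–0–2 is a cycle in G, G is not acyclic. Forests are exactly the graphs of treewidth ≤ 1, so tw(G) ≥ 2. Hence tw(G) = 2 exactly.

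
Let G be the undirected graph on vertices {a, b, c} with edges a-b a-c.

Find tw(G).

1

A width-1 tree decomposition is:
Bags: B1 = {a, b}  B2 = {a, c}
Tree: B1–B2
Each bag holds 2 vertices, so the decomposition has width 1, which upper-bounds the treewidth. Since G has at least one edge (e.g. b–a), it is not an edgeless graph, so tw(G) ≥ 1. Therefore the treewidth is 1.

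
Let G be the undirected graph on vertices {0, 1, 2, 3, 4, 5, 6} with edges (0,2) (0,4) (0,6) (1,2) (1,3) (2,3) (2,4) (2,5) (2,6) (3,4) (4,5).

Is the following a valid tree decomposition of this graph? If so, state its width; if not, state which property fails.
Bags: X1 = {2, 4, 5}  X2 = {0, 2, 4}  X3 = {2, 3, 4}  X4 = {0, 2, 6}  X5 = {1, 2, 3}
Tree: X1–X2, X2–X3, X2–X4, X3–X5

Yes; width 2.

Every vertex of G appears in some bag (union = {0, 1, 2, 3, 4, 5, 6}); every edge is covered by a bag; and for each vertex v the set of bags containing v is connected in the bag tree. The decomposition is therefore valid. The largest bag has 3 vertices, so the width is 2.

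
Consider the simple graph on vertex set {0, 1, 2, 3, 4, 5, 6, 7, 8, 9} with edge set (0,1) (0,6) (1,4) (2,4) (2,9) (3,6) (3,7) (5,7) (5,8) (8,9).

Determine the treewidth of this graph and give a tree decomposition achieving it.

Every bag has size at most 3, so the width is 3 − 1 = 2 and tw(G) ≤ 2. Since 0–6–3–7–5–8–9–2–4–1–0 is a cycle in G, G is not acyclic. Forests are exactly the graphs of treewidth ≤ 1, so tw(G) ≥ 2. Therefore the treewidth is 2.

Treewidth 2.
One optimal decomposition is:
Bags: B1 = {0, 3, 6}  B2 = {0, 3, 7}  B3 = {0, 5, 7}  B4 = {0, 5, 8}  B5 = {0, 8, 9}  B6 = {0, 2, 9}  B7 = {0, 2, 4}  B8 = {0, 1, 4}
Tree: B1–B2, B2–B3, B3–B4, B4–B5, B5–B6, B6–B7, B7–B8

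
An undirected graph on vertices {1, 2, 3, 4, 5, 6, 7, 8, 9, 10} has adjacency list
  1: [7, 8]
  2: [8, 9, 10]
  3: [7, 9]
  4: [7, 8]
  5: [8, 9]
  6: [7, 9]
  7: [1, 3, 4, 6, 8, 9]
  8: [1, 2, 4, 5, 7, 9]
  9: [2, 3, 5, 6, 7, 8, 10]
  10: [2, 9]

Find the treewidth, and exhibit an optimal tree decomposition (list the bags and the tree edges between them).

Treewidth 2.
One such decomposition:
Bags: B1 = {1, 7, 8}  B2 = {7, 8, 9}  B3 = {3, 7, 9}  B4 = {2, 8, 9}  B5 = {5, 8, 9}  B6 = {2, 9, 10}  B7 = {6, 7, 9}  B8 = {4, 7, 8}
Tree: B1–B2, B2–B3, B2–B4, B4–B5, B4–B6, B2–B7, B2–B8

The largest bag has 3 vertices, giving width 2; this decomposition certifies tw(G) ≤ 2. For the lower bound, the 3 vertices {1, 7, 8} are pairwise adjacent, and any tree decomposition puts a clique entirely inside one bag — forcing width ≥ 2. Combining the bounds, tw(G) = 2.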